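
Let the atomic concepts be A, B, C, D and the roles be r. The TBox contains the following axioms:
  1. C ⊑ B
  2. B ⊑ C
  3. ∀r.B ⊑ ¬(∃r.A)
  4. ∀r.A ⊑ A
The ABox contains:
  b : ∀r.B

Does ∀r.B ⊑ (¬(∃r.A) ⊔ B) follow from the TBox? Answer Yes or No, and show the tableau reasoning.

1. ∀r.B ⊑ (¬(∃r.A) ⊔ B)  ⇔  (∀r.B ⊓ (∃r.A ⊓ ¬B)) unsat w.r.t. T
   all branches close; clash {B, ¬B} at x₀
2. Hence ∀r.B ⊑ (¬(∃r.A) ⊔ B): entailed.

Yes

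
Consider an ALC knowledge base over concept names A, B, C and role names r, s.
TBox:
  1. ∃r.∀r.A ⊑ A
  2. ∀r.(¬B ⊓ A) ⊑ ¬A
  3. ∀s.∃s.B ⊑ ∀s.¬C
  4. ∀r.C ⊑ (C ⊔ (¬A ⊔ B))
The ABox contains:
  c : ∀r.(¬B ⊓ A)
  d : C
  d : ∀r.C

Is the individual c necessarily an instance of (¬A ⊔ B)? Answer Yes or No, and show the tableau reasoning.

1. c : (¬A ⊔ B)?  L(c) = {∀r.(¬B ⊓ A)} ∪ {(A ⊓ ¬B)}
   clash {A, ¬A} at c — c ∈ (¬A ⊔ B)
2. Hence c : (¬A ⊔ B): entailed.

Yes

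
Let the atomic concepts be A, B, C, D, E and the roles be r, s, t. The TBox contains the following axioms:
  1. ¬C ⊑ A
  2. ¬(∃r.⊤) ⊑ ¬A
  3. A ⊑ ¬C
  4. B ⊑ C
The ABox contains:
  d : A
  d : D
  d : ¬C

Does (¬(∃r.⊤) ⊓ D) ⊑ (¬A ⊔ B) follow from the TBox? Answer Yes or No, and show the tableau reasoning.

1. (¬(∃r.⊤) ⊓ D) ⊑ (¬A ⊔ B)  ⇔  ((∀r.⊥ ⊓ D) ⊓ (A ⊓ ¬B)) unsat w.r.t. T
   all branches close; clash {A, ¬A} at x₀
2. Hence (¬(∃r.⊤) ⊓ D) ⊑ (¬A ⊔ B): entailed.

Yes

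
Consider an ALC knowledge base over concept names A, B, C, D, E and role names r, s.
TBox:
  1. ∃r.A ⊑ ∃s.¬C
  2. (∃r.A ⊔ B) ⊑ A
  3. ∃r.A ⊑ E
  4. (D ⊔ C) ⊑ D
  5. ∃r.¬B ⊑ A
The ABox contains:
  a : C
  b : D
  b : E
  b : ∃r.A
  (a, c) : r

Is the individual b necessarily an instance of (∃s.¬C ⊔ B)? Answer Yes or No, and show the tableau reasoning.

1. b : (∃s.¬C ⊔ B)?  L(b) = {D, E, ∃r.A} ∪ {(∀s.C ⊓ ¬B)}
   clash {C, ¬C} at an ∃-successor — b ∈ (∃s.¬C ⊔ B)
2. Hence b : (∃s.¬C ⊔ B): entailed.

Yes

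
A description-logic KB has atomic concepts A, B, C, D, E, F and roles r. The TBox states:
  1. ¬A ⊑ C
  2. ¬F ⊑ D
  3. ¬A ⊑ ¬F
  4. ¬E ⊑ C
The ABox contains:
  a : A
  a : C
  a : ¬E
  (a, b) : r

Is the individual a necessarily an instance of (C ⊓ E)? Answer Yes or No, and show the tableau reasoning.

No

1. a : (C ⊓ E)?  L(a) = {A, C, ¬E} ∪ {(¬C ⊔ ¬E)}
   open: L(a) ⊇ {A, C, F, ¬E} — a ∉ (C ⊓ E) possible
2. Hence a : (C ⊓ E): not entailed.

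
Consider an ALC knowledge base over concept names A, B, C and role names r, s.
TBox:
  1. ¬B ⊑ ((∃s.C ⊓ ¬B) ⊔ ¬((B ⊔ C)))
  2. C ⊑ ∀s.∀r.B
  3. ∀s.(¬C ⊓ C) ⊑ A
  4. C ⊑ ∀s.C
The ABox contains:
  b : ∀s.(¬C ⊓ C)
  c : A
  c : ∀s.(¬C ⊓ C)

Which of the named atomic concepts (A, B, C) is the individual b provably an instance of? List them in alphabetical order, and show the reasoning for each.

1. b : A?  L(b) = {∀s.(¬C ⊓ C)} ∪ {¬A}
   clash {A, ¬A} at b — b ∈ A
2. b : B?  L(b) = {∀s.(¬C ⊓ C)} ∪ {¬B}
   apply at b: ¬B⊑((∃s.C ⊓ ¬B) ⊔ ¬((B ⊔ C))); ∀s.(¬C ⊓ C)⊑A
   open: L(b) ⊇ {A, ¬B, ¬C, ∀s.(¬C ⊓ C)} — b ∉ B possible
3. b : C?  L(b) = {∀s.(¬C ⊓ C)} ∪ {¬C}
   apply at b: ∀s.(¬C ⊓ C)⊑A
   open: L(b) ⊇ {A, B, ¬C, ∀s.(¬C ⊓ C)} — b ∉ C possible
4. Entailed for b: {A}

{A}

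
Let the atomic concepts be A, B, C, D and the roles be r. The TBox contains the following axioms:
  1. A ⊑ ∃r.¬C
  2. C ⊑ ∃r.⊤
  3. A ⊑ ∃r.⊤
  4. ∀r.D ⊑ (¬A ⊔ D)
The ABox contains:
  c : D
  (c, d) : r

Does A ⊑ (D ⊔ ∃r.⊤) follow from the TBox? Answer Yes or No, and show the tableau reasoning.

Yes

1. A ⊑ (D ⊔ ∃r.⊤)  ⇔  (A ⊓ (¬D ⊓ ∀r.⊥)) unsat w.r.t. T
   all branches close; clash {D, ¬D} at x₀
2. Hence A ⊑ (D ⊔ ∃r.⊤): entailed.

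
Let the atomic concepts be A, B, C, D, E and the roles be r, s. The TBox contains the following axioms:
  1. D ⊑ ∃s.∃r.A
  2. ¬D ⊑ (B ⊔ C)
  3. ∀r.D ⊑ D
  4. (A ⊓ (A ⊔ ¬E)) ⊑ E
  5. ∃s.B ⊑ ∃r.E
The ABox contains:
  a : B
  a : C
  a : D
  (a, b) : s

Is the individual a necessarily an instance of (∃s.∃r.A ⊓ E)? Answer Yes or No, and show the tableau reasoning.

No

1. a : (∃s.∃r.A ⊓ E)?  L(a) = {B, C, D} ∪ {(∀s.∀r.¬A ⊔ ¬E)}
   apply at a: D⊑∃s.∃r.A
   open: L(a) ⊇ {B, C, D, ¬A, ¬E, …} (+ ∃-successors) — a ∉ (∃s.∃r.A ⊓ E) possible
2. Hence a : (∃s.∃r.A ⊓ E): not entailed.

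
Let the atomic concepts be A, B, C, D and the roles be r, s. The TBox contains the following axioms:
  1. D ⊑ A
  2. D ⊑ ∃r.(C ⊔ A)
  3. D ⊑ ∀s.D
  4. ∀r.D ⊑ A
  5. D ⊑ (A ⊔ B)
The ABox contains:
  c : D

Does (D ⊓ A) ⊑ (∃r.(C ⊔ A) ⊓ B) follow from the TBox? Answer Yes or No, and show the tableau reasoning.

No

1. (D ⊓ A) ⊑ (∃r.(C ⊔ A) ⊓ B)  ⇔  ((D ⊓ A) ⊓ (∀r.(¬C ⊓ ¬A) ⊔ ¬B)) unsat w.r.t. T
   apply at x₀: D⊑∃r.(C ⊔ A); D⊑∀s.D; D⊑(A ⊔ B)
   open: L(x₀) ⊇ {A, D, ¬B, ∀s.D, ∃r.(C ⊔ A)} (+ ∃-successors)
2. Hence (D ⊓ A) ⊑ (∃r.(C ⊔ A) ⊓ B): not entailed.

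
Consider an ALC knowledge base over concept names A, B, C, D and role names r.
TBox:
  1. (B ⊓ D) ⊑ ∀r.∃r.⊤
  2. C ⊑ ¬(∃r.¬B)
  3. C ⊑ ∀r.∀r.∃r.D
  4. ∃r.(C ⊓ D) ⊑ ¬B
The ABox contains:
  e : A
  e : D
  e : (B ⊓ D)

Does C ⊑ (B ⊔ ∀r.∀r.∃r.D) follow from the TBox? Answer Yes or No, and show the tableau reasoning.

Yes

1. C ⊑ (B ⊔ ∀r.∀r.∃r.D)  ⇔  (C ⊓ (¬B ⊓ ∃r.∃r.∀r.¬D)) unsat w.r.t. T
   all branches close; clash {B, ¬B} at an ∃-successor
2. Hence C ⊑ (B ⊔ ∀r.∀r.∃r.D): entailed.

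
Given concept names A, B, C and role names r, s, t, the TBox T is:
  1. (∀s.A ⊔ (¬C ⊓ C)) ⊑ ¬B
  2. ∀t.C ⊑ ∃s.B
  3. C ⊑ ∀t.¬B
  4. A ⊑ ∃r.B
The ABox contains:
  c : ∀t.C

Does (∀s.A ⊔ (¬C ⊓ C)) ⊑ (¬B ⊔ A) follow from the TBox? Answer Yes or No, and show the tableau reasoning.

1. (∀s.A ⊔ (¬C ⊓ C)) ⊑ (¬B ⊔ A)  ⇔  ((∀s.A ⊔ (¬C ⊓ C)) ⊓ (B ⊓ ¬A)) unsat w.r.t. T
   all branches close; clash {C, ¬C} at x₀
2. Hence (∀s.A ⊔ (¬C ⊓ C)) ⊑ (¬B ⊔ A): entailed.

Yes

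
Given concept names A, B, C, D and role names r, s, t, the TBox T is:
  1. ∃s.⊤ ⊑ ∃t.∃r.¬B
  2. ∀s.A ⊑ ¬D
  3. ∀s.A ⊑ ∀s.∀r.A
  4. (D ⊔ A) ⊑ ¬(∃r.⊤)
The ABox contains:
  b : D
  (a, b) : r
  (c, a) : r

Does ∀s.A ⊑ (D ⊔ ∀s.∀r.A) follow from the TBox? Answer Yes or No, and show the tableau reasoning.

Yes

1. ∀s.A ⊑ (D ⊔ ∀s.∀r.A)  ⇔  (∀s.A ⊓ (¬D ⊓ ∃s.∃r.¬A)) unsat w.r.t. T
   all branches close; clash ⊥ at an ∃-successor
2. Hence ∀s.A ⊑ (D ⊔ ∀s.∀r.A): entailed.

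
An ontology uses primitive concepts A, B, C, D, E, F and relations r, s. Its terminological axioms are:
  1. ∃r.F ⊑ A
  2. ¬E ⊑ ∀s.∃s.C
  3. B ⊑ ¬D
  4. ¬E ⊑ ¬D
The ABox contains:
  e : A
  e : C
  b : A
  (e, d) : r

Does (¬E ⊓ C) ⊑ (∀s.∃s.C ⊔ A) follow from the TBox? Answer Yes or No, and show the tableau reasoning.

1. (¬E ⊓ C) ⊑ (∀s.∃s.C ⊔ A)  ⇔  ((¬E ⊓ C) ⊓ (∃s.∀s.¬C ⊓ ¬A)) unsat w.r.t. T
   all branches close; clash {A, ¬A} at x₀
2. Hence (¬E ⊓ C) ⊑ (∀s.∃s.C ⊔ A): entailed.

Yes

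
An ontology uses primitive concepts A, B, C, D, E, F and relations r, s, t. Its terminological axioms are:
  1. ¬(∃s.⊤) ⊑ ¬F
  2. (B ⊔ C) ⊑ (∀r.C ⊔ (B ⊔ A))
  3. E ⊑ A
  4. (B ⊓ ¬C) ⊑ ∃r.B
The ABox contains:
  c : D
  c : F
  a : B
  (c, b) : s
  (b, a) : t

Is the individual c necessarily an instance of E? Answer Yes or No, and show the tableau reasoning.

1. c : E?  L(c) = {D, F} ∪ {¬E}
   open: L(c) ⊇ {D, F, ¬B, ¬C, ¬E, …} (+ ∃-successors) — c ∉ E possible
2. Hence c : E: not entailed.

No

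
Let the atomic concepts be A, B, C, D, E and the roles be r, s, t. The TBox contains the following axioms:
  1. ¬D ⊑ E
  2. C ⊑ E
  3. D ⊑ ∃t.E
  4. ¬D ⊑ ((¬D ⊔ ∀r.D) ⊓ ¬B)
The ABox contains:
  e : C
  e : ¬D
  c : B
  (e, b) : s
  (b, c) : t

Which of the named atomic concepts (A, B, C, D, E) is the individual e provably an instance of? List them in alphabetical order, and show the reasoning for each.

1. e : A?  L(e) = {C, ¬D} ∪ {¬A}
   apply at e: ¬D⊑E; C⊑E; ¬D⊑((¬D ⊔ ∀r.D) ⊓ ¬B)
   open: L(e) ⊇ {C, E, ¬A, ¬B, ¬D} — e ∉ A possible
2. e : B?  L(e) = {C, ¬D} ∪ {¬B}
   apply at e: ¬D⊑E; C⊑E; ¬D⊑((¬D ⊔ ∀r.D) ⊓ ¬B)
   open: L(e) ⊇ {C, E, ¬B, ¬D} — e ∉ B possible
3. e : C?  L(e) = {C, ¬D} ∪ {¬C}
   clash {C, ¬C} at e — e ∈ C
4. e : D?  L(e) = {C, ¬D} ∪ {¬D}
   apply at e: ¬D⊑E; C⊑E; ¬D⊑((¬D ⊔ ∀r.D) ⊓ ¬B)
   open: L(e) ⊇ {C, E, ¬B, ¬D} — e ∉ D possible
5. e : E?  L(e) = {C, ¬D} ∪ {¬E}
   clash {E, ¬E} at e — e ∈ E
6. Entailed for e: {C, E}

{C, E}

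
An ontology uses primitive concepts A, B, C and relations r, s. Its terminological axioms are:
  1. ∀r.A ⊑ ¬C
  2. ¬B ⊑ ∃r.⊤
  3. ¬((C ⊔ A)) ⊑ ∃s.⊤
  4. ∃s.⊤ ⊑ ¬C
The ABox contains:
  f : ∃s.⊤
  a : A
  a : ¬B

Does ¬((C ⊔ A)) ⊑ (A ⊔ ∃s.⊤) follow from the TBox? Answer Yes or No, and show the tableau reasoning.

1. ¬((C ⊔ A)) ⊑ (A ⊔ ∃s.⊤)  ⇔  ((¬C ⊓ ¬A) ⊓ (¬A ⊓ ∀s.⊥)) unsat w.r.t. T
   all branches close; clash ⊥ at an ∃-successor
2. Hence ¬((C ⊔ A)) ⊑ (A ⊔ ∃s.⊤): entailed.

Yes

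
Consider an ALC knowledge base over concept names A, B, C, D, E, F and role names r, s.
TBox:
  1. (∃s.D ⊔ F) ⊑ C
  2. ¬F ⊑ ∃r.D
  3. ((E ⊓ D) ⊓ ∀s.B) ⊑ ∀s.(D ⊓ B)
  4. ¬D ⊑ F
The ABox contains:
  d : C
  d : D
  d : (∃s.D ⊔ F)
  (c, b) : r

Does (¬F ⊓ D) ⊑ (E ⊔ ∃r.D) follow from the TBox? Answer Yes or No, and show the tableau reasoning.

Yes

1. (¬F ⊓ D) ⊑ (E ⊔ ∃r.D)  ⇔  ((¬F ⊓ D) ⊓ (¬E ⊓ ∀r.¬D)) unsat w.r.t. T
   all branches close; clash {D, ¬D} at an ∃-successor
2. Hence (¬F ⊓ D) ⊑ (E ⊔ ∃r.D): entailed.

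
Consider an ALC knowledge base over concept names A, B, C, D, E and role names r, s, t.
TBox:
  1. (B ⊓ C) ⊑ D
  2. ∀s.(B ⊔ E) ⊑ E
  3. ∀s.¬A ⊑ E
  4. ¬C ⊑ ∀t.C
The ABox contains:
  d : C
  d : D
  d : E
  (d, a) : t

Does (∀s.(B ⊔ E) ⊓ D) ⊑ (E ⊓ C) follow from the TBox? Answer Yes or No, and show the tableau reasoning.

1. (∀s.(B ⊔ E) ⊓ D) ⊑ (E ⊓ C)  ⇔  ((∀s.(B ⊔ E) ⊓ D) ⊓ (¬E ⊔ ¬C)) unsat w.r.t. T
   apply at x₀: ∀s.(B ⊔ E)⊑E
   open: L(x₀) ⊇ {D, E, ¬C, ∀s.(B ⊔ E), ∀t.C, …} (+ ∃-successors)
2. Hence (∀s.(B ⊔ E) ⊓ D) ⊑ (E ⊓ C): not entailed.

No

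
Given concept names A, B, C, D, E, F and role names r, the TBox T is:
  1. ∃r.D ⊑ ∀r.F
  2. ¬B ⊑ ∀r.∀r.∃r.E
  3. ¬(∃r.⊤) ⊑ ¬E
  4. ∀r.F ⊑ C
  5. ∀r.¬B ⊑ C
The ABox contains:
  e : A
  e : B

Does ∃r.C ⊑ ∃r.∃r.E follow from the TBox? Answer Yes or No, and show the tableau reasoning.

1. ∃r.C ⊑ ∃r.∃r.E  ⇔  (∃r.C ⊓ ∀r.∀r.¬E) unsat w.r.t. T
   open: L(x₀) ⊇ {B, ∀r.¬D, ∀r.∀r.¬E, ∃r.B, ∃r.C, …} (+ ∃-successors)
2. Hence ∃r.C ⊑ ∃r.∃r.E: not entailed.

No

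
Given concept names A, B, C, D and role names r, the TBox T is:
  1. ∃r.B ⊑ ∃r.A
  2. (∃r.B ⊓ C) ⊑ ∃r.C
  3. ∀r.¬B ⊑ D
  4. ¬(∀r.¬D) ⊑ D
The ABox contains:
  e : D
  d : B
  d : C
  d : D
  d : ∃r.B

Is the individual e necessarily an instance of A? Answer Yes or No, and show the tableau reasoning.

No

1. e : A?  L(e) = {D} ∪ {¬A}
   open: L(e) ⊇ {D, ¬A, ∀r.¬B} — e ∉ A possible
2. Hence e : A: not entailed.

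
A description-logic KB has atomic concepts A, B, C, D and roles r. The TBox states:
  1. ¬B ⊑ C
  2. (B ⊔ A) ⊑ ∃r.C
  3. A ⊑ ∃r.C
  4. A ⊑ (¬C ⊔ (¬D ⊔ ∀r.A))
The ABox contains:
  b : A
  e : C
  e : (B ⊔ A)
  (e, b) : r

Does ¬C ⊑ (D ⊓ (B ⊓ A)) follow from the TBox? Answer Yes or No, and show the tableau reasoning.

1. ¬C ⊑ (D ⊓ (B ⊓ A))  ⇔  (¬C ⊓ (¬D ⊔ (¬B ⊔ ¬A))) unsat w.r.t. T
   open: L(x₀) ⊇ {B, ¬A, ¬C, ¬D, ∃r.C} (+ ∃-successors)
2. Hence ¬C ⊑ (D ⊓ (B ⊓ A)): not entailed.

No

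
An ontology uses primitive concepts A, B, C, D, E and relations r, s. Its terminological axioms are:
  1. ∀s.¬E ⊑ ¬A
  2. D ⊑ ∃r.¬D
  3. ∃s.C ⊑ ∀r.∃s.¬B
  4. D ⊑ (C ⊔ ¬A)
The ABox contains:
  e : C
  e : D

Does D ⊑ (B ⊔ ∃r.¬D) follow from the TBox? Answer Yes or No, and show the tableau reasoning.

Yes

1. D ⊑ (B ⊔ ∃r.¬D)  ⇔  (D ⊓ (¬B ⊓ ∀r.D)) unsat w.r.t. T
   all branches close; clash {D, ¬D} at an ∃-successor
2. Hence D ⊑ (B ⊔ ∃r.¬D): entailed.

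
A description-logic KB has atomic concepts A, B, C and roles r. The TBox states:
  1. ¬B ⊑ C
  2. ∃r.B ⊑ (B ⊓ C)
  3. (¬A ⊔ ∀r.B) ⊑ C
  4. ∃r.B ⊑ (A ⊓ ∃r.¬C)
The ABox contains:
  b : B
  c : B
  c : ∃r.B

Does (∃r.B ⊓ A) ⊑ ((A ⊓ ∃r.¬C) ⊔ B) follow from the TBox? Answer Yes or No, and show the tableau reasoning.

Yes

1. (∃r.B ⊓ A) ⊑ ((A ⊓ ∃r.¬C) ⊔ B)  ⇔  ((∃r.B ⊓ A) ⊓ ((¬A ⊔ ∀r.C) ⊓ ¬B)) unsat w.r.t. T
   all branches close; clash {B, ¬B} at x₀
2. Hence (∃r.B ⊓ A) ⊑ ((A ⊓ ∃r.¬C) ⊔ B): entailed.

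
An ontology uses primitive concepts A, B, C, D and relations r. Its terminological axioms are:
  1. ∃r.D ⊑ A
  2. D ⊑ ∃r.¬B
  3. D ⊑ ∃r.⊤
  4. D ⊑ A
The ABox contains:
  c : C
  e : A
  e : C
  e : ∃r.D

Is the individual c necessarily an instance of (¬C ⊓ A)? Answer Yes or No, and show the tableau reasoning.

1. c : (¬C ⊓ A)?  L(c) = {C} ∪ {(C ⊔ ¬A)}
   open: L(c) ⊇ {C, ¬D, ∀r.¬D} — c ∉ (¬C ⊓ A) possible
2. Hence c : (¬C ⊓ A): not entailed.

No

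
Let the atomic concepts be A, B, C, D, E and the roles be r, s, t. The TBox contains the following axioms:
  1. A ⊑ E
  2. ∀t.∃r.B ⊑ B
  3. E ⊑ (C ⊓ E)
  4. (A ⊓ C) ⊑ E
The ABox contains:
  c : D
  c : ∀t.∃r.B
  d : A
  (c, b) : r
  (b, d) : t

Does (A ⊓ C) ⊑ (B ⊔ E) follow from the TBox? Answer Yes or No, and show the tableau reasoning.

Yes

1. (A ⊓ C) ⊑ (B ⊔ E)  ⇔  ((A ⊓ C) ⊓ (¬B ⊓ ¬E)) unsat w.r.t. T
   all branches close; clash {E, ¬E} at x₀
2. Hence (A ⊓ C) ⊑ (B ⊔ E): entailed.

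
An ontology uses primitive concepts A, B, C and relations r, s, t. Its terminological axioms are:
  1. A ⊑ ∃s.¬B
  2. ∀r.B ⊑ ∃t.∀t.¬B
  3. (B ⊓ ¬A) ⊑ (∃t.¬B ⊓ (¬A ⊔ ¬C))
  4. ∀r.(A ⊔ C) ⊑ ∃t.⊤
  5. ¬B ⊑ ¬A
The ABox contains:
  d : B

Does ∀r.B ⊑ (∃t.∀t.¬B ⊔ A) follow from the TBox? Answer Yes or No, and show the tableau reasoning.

1. ∀r.B ⊑ (∃t.∀t.¬B ⊔ A)  ⇔  (∀r.B ⊓ (∀t.∃t.B ⊓ ¬A)) unsat w.r.t. T
   all branches close; clash {B, ¬B} at an ∃-successor
2. Hence ∀r.B ⊑ (∃t.∀t.¬B ⊔ A): entailed.

Yes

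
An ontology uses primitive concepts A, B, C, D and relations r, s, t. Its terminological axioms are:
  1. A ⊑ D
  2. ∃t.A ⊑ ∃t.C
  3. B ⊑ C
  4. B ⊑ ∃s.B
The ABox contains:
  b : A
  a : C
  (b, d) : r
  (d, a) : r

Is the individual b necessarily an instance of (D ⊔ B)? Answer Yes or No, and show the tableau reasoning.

Yes

1. b : (D ⊔ B)?  L(b) = {A} ∪ {(¬D ⊓ ¬B)}
   clash {D, ¬D} at b — b ∈ (D ⊔ B)
2. Hence b : (D ⊔ B): entailed.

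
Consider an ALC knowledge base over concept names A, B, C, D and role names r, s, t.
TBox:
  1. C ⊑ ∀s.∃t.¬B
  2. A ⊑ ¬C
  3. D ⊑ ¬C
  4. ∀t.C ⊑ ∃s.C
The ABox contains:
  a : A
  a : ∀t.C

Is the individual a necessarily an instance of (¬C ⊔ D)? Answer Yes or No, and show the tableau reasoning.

Yes

1. a : (¬C ⊔ D)?  L(a) = {A, ∀t.C} ∪ {(C ⊓ ¬D)}
   clash {C, ¬C} at a — a ∈ (¬C ⊔ D)
2. Hence a : (¬C ⊔ D): entailed.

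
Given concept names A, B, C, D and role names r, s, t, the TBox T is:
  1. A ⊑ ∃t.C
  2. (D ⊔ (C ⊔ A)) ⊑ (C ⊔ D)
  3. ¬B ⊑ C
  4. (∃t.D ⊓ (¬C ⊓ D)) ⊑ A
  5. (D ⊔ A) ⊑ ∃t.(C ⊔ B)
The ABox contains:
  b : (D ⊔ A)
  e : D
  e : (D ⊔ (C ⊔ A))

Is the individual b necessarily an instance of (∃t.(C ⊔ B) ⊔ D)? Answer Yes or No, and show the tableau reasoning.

1. b : (∃t.(C ⊔ B) ⊔ D)?  L(b) = {(D ⊔ A)} ∪ {(∀t.(¬C ⊓ ¬B) ⊓ ¬D)}
   clash {C, ¬C} at an ∃-successor — b ∈ (∃t.(C ⊔ B) ⊔ D)
2. Hence b : (∃t.(C ⊔ B) ⊔ D): entailed.

Yes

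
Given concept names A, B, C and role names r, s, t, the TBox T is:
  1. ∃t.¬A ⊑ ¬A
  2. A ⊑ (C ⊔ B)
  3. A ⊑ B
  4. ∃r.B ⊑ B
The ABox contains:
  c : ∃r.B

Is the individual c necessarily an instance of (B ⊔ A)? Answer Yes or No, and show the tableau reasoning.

1. c : (B ⊔ A)?  L(c) = {∃r.B} ∪ {(¬B ⊓ ¬A)}
   clash {B, ¬B} at c — c ∈ (B ⊔ A)
2. Hence c : (B ⊔ A): entailed.

Yes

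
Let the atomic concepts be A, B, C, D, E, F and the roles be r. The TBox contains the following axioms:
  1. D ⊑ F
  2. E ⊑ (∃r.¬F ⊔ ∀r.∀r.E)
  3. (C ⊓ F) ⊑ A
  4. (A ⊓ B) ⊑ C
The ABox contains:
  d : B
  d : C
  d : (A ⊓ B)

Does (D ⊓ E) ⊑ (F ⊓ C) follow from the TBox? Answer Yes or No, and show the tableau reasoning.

No

1. (D ⊓ E) ⊑ (F ⊓ C)  ⇔  ((D ⊓ E) ⊓ (¬F ⊔ ¬C)) unsat w.r.t. T
   apply at x₀: D⊑F; E⊑(∃r.¬F ⊔ ∀r.∀r.E)
   open: L(x₀) ⊇ {D, E, F, ¬A, ¬C, …} (+ ∃-successors)
2. Hence (D ⊓ E) ⊑ (F ⊓ C): not entailed.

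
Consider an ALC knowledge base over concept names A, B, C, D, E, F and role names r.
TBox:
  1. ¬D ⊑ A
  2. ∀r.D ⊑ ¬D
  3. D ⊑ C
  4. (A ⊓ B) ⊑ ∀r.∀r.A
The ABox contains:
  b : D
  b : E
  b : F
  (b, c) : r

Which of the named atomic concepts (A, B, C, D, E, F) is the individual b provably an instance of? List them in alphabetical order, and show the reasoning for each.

{C, D, E, F}

1. b : A?  L(b) = {D, E, F} ∪ {¬A}
   apply at b: D⊑C
   open: L(b) ⊇ {C, D, E, F, ¬A, …} (+ ∃-successors) — b ∉ A possible
2. b : B?  L(b) = {D, E, F} ∪ {¬B}
   apply at b: D⊑C
   open: L(b) ⊇ {C, D, E, F, ¬B, …} (+ ∃-successors) — b ∉ B possible
3. b : C?  L(b) = {D, E, F} ∪ {¬C}
   clash {C, ¬C} at b — b ∈ C
4. b : D?  L(b) = {D, E, F} ∪ {¬D}
   clash {D, ¬D} at b — b ∈ D
5. b : E?  L(b) = {D, E, F} ∪ {¬E}
   clash {E, ¬E} at b — b ∈ E
6. b : F?  L(b) = {D, E, F} ∪ {¬F}
   clash {F, ¬F} at b — b ∈ F
7. Entailed for b: {C, D, E, F}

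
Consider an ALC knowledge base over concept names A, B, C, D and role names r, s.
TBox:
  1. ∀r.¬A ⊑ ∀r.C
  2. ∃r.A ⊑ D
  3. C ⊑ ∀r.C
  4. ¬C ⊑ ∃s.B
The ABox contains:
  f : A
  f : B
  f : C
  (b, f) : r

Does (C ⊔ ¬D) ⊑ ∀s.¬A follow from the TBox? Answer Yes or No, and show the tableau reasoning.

1. (C ⊔ ¬D) ⊑ ∀s.¬A  ⇔  ((C ⊔ ¬D) ⊓ ∃s.A) unsat w.r.t. T
   open: L(x₀) ⊇ {C, ∀r.C, ∀r.¬A, ∃s.A} (+ ∃-successors)
2. Hence (C ⊔ ¬D) ⊑ ∀s.¬A: not entailed.

No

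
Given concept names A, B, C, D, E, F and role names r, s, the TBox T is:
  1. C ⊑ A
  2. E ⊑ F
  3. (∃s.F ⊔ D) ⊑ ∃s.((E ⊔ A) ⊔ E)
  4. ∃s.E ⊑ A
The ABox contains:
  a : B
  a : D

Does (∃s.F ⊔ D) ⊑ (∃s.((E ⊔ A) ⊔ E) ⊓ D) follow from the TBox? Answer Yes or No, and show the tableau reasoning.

1. (∃s.F ⊔ D) ⊑ (∃s.((E ⊔ A) ⊔ E) ⊓ D)  ⇔  ((∃s.F ⊔ D) ⊓ (∀s.((¬E ⊓ ¬A) ⊓ ¬E) ⊔ ¬D)) unsat w.r.t. T
   apply at x₀: (∃s.F ⊔ D)⊑∃s.((E ⊔ A) ⊔ E)
   open: L(x₀) ⊇ {¬C, ¬D, ¬E, ∀s.¬E, ∃s.((E ⊔ A) ⊔ E), …} (+ ∃-successors)
2. Hence (∃s.F ⊔ D) ⊑ (∃s.((E ⊔ A) ⊔ E) ⊓ D): not entailed.

No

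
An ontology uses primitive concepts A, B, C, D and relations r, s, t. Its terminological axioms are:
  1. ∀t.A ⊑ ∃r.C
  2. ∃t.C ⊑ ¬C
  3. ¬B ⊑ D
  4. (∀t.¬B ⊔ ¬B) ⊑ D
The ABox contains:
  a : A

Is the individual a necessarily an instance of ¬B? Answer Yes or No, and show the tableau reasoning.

1. a : ¬B?  L(a) = {A} ∪ {B}
   open: L(a) ⊇ {A, B, ∀t.¬C, ∃t.B, ∃t.¬A} (+ ∃-successors) — a ∉ ¬B possible
2. Hence a : ¬B: not entailed.

No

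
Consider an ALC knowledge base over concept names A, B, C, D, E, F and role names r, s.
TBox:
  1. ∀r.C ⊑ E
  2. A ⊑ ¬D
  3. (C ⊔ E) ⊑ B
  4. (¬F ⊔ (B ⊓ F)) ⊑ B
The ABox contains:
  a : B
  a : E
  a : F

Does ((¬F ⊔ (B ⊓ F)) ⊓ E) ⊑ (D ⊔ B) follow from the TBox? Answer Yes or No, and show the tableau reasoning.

Yes

1. ((¬F ⊔ (B ⊓ F)) ⊓ E) ⊑ (D ⊔ B)  ⇔  (((¬F ⊔ (B ⊓ F)) ⊓ E) ⊓ (¬D ⊓ ¬B)) unsat w.r.t. T
   all branches close; clash {B, ¬B} at x₀
2. Hence ((¬F ⊔ (B ⊓ F)) ⊓ E) ⊑ (D ⊔ B): entailed.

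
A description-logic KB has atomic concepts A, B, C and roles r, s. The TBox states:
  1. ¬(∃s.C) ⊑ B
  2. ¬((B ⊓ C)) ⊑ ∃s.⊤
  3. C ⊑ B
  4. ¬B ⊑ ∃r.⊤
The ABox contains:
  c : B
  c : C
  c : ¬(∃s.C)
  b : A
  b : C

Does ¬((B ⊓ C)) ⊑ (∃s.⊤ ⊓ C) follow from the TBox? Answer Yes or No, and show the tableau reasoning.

No

1. ¬((B ⊓ C)) ⊑ (∃s.⊤ ⊓ C)  ⇔  ((¬B ⊔ ¬C) ⊓ (∀s.⊥ ⊔ ¬C)) unsat w.r.t. T
   apply at x₀: ¬((B ⊓ C))⊑∃s.⊤
   open: L(x₀) ⊇ {B, ¬C, ∃s.⊤} (+ ∃-successors)
2. Hence ¬((B ⊓ C)) ⊑ (∃s.⊤ ⊓ C): not entailed.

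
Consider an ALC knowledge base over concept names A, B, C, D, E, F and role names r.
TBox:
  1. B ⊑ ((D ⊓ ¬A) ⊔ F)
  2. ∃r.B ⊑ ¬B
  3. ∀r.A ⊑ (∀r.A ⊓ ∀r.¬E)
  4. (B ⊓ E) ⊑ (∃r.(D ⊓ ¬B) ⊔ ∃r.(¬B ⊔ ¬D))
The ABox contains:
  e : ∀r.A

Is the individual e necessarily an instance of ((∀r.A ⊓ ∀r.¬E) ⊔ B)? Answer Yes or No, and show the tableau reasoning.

1. e : ((∀r.A ⊓ ∀r.¬E) ⊔ B)?  L(e) = {∀r.A} ∪ {((∃r.¬A ⊔ ∃r.E) ⊓ ¬B)}
   clash {E, ¬E} at an ∃-successor — e ∈ ((∀r.A ⊓ ∀r.¬E) ⊔ B)
2. Hence e : ((∀r.A ⊓ ∀r.¬E) ⊔ B): entailed.

Yes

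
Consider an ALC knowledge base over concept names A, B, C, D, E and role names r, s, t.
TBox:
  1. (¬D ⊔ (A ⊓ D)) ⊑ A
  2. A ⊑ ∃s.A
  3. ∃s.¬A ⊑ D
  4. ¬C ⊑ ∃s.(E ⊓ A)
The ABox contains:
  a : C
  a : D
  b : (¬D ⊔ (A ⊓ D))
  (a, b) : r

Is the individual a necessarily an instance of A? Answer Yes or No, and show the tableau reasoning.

1. a : A?  L(a) = {C, D} ∪ {¬A}
   open: L(a) ⊇ {C, D, ¬A} — a ∉ A possible
2. Hence a : A: not entailed.

No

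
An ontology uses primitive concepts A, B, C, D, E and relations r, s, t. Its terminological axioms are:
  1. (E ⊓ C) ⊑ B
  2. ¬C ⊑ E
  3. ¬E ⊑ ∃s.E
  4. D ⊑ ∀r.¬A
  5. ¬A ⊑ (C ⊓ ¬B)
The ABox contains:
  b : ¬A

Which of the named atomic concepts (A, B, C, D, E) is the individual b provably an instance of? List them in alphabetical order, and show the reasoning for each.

1. b : A?  L(b) = {¬A} ∪ {¬A}
   apply at b: ¬A⊑(C ⊓ ¬B)
   open: L(b) ⊇ {C, ¬A, ¬B, ¬D, ¬E, …} (+ ∃-successors) — b ∉ A possible
2. b : B?  L(b) = {¬A} ∪ {¬B}
   apply at b: ¬A⊑(C ⊓ ¬B)
   open: L(b) ⊇ {C, ¬A, ¬B, ¬D, ¬E, …} (+ ∃-successors) — b ∉ B possible
3. b : C?  L(b) = {¬A} ∪ {¬C}
   clash {B, ¬B} at b — b ∈ C
4. b : D?  L(b) = {¬A} ∪ {¬D}
   apply at b: ¬A⊑(C ⊓ ¬B)
   open: L(b) ⊇ {C, ¬A, ¬B, ¬D, ¬E, …} (+ ∃-successors) — b ∉ D possible
5. b : E?  L(b) = {¬A} ∪ {¬E}
   apply at b: ¬E⊑∃s.E; ¬A⊑(C ⊓ ¬B)
   open: L(b) ⊇ {C, ¬A, ¬B, ¬D, ¬E, …} (+ ∃-successors) — b ∉ E possible
6. Entailed for b: {C}

{C}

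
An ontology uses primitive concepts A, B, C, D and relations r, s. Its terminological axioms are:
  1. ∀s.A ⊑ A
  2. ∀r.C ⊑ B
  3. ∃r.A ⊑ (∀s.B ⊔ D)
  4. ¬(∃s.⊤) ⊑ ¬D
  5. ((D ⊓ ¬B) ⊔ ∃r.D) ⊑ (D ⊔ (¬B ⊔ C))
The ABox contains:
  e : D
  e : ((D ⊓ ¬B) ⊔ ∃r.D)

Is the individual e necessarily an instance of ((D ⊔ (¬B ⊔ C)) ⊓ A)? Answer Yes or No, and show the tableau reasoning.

1. e : ((D ⊔ (¬B ⊔ C)) ⊓ A)?  L(e) = {D, ((D ⊓ ¬B) ⊔ ∃r.D)} ∪ {((¬D ⊓ (B ⊓ ¬C)) ⊔ ¬A)}
   apply at e: ((D ⊓ ¬B) ⊔ ∃r.D)⊑(D ⊔ (¬B ⊔ C))
   open: L(e) ⊇ {D, ¬A, ¬B, ∀r.¬A, ∃r.¬C, …} (+ ∃-successors) — e ∉ ((D ⊔ (¬B ⊔ C)) ⊓ A) possible
2. Hence e : ((D ⊔ (¬B ⊔ C)) ⊓ A): not entailed.

No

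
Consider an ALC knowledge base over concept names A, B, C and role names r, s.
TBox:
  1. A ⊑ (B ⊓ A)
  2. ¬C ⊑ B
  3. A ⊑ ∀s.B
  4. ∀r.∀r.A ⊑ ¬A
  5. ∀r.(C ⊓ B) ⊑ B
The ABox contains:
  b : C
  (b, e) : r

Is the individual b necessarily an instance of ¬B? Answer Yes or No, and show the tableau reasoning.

1. b : ¬B?  L(b) = {C} ∪ {B}
   open: L(b) ⊇ {B, C, ¬A} — b ∉ ¬B possible
2. Hence b : ¬B: not entailed.

No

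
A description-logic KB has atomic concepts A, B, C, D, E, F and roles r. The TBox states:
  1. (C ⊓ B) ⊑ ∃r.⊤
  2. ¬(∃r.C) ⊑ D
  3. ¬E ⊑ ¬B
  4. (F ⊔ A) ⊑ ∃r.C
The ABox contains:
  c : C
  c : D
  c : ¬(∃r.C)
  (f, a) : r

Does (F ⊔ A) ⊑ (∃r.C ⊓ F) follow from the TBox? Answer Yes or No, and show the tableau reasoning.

1. (F ⊔ A) ⊑ (∃r.C ⊓ F)  ⇔  ((F ⊔ A) ⊓ (∀r.¬C ⊔ ¬F)) unsat w.r.t. T
   apply at x₀: (F ⊔ A)⊑∃r.C
   open: L(x₀) ⊇ {A, E, ¬C, ¬F, ∃r.C} (+ ∃-successors)
2. Hence (F ⊔ A) ⊑ (∃r.C ⊓ F): not entailed.

No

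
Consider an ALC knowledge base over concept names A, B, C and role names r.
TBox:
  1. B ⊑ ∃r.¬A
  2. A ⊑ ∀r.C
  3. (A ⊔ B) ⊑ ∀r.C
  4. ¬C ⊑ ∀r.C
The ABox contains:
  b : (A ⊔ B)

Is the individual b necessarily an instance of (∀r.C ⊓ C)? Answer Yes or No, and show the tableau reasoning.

No

1. b : (∀r.C ⊓ C)?  L(b) = {(A ⊔ B)} ∪ {(∃r.¬C ⊔ ¬C)}
   apply at b: (A ⊔ B)⊑∀r.C
   open: L(b) ⊇ {A, ¬B, ¬C, ∀r.C} — b ∉ (∀r.C ⊓ C) possible
2. Hence b : (∀r.C ⊓ C): not entailed.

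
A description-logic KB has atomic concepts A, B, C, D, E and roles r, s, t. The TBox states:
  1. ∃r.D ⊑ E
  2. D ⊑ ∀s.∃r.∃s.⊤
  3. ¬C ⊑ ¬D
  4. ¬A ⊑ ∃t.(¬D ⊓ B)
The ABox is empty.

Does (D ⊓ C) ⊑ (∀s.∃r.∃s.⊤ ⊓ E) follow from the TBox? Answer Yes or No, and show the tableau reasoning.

1. (D ⊓ C) ⊑ (∀s.∃r.∃s.⊤ ⊓ E)  ⇔  ((D ⊓ C) ⊓ (∃s.∀r.∀s.⊥ ⊔ ¬E)) unsat w.r.t. T
   apply at x₀: D⊑∀s.∃r.∃s.⊤
   open: L(x₀) ⊇ {A, C, D, ¬E, ∀r.¬D, …}
2. Hence (D ⊓ C) ⊑ (∀s.∃r.∃s.⊤ ⊓ E): not entailed.

No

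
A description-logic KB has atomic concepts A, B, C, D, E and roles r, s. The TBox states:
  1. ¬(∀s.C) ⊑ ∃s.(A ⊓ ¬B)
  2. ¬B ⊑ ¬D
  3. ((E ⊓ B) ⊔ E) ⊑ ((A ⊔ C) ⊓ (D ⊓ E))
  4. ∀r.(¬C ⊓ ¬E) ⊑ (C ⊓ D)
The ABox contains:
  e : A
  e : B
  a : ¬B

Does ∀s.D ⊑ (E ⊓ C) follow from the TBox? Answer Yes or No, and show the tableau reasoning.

No

1. ∀s.D ⊑ (E ⊓ C)  ⇔  (∀s.D ⊓ (¬E ⊔ ¬C)) unsat w.r.t. T
   open: L(x₀) ⊇ {B, ¬E, ∀s.C, ∀s.D, ∃r.(C ⊔ E)} (+ ∃-successors)
2. Hence ∀s.D ⊑ (E ⊓ C): not entailed.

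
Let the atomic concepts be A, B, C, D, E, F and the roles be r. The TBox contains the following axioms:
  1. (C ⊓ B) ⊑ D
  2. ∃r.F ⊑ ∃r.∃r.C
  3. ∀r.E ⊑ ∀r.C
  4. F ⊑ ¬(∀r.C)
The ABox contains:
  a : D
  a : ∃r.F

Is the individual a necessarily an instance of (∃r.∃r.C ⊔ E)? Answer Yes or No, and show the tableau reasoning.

1. a : (∃r.∃r.C ⊔ E)?  L(a) = {D, ∃r.F} ∪ {(∀r.∀r.¬C ⊓ ¬E)}
   clash {C, ¬C} at an ∃-successor — a ∈ (∃r.∃r.C ⊔ E)
2. Hence a : (∃r.∃r.C ⊔ E): entailed.

Yes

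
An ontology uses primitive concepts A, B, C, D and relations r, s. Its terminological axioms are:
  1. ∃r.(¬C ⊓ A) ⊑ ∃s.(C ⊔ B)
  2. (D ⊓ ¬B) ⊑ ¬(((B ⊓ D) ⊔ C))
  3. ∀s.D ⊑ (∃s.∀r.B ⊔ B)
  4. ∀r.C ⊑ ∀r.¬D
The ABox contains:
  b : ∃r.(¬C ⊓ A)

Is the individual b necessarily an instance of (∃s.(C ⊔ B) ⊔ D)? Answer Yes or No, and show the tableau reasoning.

1. b : (∃s.(C ⊔ B) ⊔ D)?  L(b) = {∃r.(¬C ⊓ A)} ∪ {(∀s.(¬C ⊓ ¬B) ⊓ ¬D)}
   clash {B, ¬B} at an ∃-successor — b ∈ (∃s.(C ⊔ B) ⊔ D)
2. Hence b : (∃s.(C ⊔ B) ⊔ D): entailed.

Yes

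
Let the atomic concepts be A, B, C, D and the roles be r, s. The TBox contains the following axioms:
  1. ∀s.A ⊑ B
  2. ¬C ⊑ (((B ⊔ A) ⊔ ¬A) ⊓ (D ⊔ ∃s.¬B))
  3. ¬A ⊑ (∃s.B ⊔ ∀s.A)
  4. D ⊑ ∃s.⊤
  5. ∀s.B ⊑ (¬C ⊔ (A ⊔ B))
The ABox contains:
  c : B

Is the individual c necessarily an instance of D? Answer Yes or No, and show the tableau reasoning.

No

1. c : D?  L(c) = {B} ∪ {¬D}
   open: L(c) ⊇ {A, B, C, ¬D, ∃s.¬B} (+ ∃-successors) — c ∉ D possible
2. Hence c : D: not entailed.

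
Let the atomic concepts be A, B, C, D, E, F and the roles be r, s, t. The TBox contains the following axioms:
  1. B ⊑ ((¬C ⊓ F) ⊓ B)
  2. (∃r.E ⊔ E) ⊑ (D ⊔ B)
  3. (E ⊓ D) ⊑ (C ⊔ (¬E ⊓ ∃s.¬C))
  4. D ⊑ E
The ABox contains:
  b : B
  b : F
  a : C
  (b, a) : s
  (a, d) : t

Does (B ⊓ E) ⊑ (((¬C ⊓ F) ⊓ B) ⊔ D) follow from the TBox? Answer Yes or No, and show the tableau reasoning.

Yes

1. (B ⊓ E) ⊑ (((¬C ⊓ F) ⊓ B) ⊔ D)  ⇔  ((B ⊓ E) ⊓ (((C ⊔ ¬F) ⊔ ¬B) ⊓ ¬D)) unsat w.r.t. T
   all branches close; clash {B, ¬B} at x₀
2. Hence (B ⊓ E) ⊑ (((¬C ⊓ F) ⊓ B) ⊔ D): entailed.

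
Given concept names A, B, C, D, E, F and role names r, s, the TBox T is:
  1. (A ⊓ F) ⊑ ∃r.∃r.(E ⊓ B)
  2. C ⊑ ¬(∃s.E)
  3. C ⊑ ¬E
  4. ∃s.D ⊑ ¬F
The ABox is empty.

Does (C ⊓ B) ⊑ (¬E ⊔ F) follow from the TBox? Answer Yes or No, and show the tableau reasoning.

Yes

1. (C ⊓ B) ⊑ (¬E ⊔ F)  ⇔  ((C ⊓ B) ⊓ (E ⊓ ¬F)) unsat w.r.t. T
   all branches close; clash {E, ¬E} at x₀
2. Hence (C ⊓ B) ⊑ (¬E ⊔ F): entailed.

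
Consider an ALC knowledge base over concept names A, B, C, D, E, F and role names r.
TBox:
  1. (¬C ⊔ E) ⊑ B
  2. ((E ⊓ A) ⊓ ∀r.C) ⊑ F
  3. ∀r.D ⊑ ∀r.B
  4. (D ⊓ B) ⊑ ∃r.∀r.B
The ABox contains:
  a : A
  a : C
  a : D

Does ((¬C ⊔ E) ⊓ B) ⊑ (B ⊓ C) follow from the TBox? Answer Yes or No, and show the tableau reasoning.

1. ((¬C ⊔ E) ⊓ B) ⊑ (B ⊓ C)  ⇔  (((¬C ⊔ E) ⊓ B) ⊓ (¬B ⊔ ¬C)) unsat w.r.t. T
   open: L(x₀) ⊇ {B, ¬C, ¬D, ¬E, ∃r.¬D} (+ ∃-successors)
2. Hence ((¬C ⊔ E) ⊓ B) ⊑ (B ⊓ C): not entailed.

No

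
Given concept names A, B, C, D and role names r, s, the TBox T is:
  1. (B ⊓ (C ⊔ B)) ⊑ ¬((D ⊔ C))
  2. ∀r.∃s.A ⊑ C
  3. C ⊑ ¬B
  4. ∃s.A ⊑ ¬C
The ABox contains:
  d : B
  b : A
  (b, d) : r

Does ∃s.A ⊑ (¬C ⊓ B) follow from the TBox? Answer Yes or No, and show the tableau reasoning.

1. ∃s.A ⊑ (¬C ⊓ B)  ⇔  (∃s.A ⊓ (C ⊔ ¬B)) unsat w.r.t. T
   apply at x₀: ∃s.A⊑¬C
   open: L(x₀) ⊇ {¬B, ¬C, ∃r.∀s.¬A, ∃s.A} (+ ∃-successors)
2. Hence ∃s.A ⊑ (¬C ⊓ B): not entailed.

No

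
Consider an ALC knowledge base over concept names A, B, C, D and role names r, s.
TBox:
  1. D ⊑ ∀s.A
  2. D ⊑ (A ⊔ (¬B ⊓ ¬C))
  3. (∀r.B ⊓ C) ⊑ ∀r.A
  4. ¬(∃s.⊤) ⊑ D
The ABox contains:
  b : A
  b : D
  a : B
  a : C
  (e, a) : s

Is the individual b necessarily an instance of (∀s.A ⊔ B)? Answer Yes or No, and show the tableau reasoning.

1. b : (∀s.A ⊔ B)?  L(b) = {A, D} ∪ {(∃s.¬A ⊓ ¬B)}
   clash {A, ¬A} at an ∃-successor — b ∈ (∀s.A ⊔ B)
2. Hence b : (∀s.A ⊔ B): entailed.

Yes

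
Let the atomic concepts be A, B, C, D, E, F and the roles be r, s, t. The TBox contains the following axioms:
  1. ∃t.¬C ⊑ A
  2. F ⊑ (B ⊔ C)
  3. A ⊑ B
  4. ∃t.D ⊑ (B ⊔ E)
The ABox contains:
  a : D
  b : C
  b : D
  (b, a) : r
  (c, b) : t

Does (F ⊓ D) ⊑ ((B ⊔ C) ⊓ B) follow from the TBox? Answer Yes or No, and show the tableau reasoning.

No

1. (F ⊓ D) ⊑ ((B ⊔ C) ⊓ B)  ⇔  ((F ⊓ D) ⊓ ((¬B ⊓ ¬C) ⊔ ¬B)) unsat w.r.t. T
   apply at x₀: F⊑(B ⊔ C)
   open: L(x₀) ⊇ {C, D, F, ¬A, ¬B, …}
2. Hence (F ⊓ D) ⊑ ((B ⊔ C) ⊓ B): not entailed.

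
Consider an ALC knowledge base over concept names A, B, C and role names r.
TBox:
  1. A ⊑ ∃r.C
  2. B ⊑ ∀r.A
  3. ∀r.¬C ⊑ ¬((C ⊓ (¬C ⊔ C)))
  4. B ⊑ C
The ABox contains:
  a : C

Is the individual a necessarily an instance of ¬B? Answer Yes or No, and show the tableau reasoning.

No

1. a : ¬B?  L(a) = {C} ∪ {B}
   apply at a: B⊑∀r.A
   open: L(a) ⊇ {B, C, ¬A, ∀r.A, ∃r.C} (+ ∃-successors) — a ∉ ¬B possible
2. Hence a : ¬B: not entailed.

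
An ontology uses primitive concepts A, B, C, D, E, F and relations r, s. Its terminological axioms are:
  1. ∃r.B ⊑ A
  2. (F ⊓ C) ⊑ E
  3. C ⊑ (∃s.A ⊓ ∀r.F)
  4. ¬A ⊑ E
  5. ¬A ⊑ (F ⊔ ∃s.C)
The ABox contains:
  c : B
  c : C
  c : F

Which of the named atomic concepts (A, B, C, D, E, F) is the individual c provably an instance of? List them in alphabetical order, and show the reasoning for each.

1. c : A?  L(c) = {B, C, F} ∪ {¬A}
   apply at c: C⊑(∃s.A ⊓ ∀r.F); ¬A⊑E; ¬A⊑(F ⊔ ∃s.C)
   open: L(c) ⊇ {B, C, E, F, ¬A, …} (+ ∃-successors) — c ∉ A possible
2. c : B?  L(c) = {B, C, F} ∪ {¬B}
   clash {B, ¬B} at c — c ∈ B
3. c : C?  L(c) = {B, C, F} ∪ {¬C}
   clash {C, ¬C} at c — c ∈ C
4. c : D?  L(c) = {B, C, F} ∪ {¬D}
   apply at c: C⊑(∃s.A ⊓ ∀r.F)
   open: L(c) ⊇ {A, B, C, E, F, …} (+ ∃-successors) — c ∉ D possible
5. c : E?  L(c) = {B, C, F} ∪ {¬E}
   clash {E, ¬E} at c — c ∈ E
6. c : F?  L(c) = {B, C, F} ∪ {¬F}
   clash {F, ¬F} at c — c ∈ F
7. Entailed for c: {B, C, E, F}

{B, C, E, F}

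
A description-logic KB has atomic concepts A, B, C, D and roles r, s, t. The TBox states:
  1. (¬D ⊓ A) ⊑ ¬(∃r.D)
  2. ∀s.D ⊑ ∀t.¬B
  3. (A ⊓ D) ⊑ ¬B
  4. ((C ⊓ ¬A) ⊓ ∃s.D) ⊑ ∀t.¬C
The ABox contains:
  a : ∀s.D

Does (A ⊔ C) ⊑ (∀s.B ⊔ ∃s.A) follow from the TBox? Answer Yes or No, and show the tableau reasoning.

No

1. (A ⊔ C) ⊑ (∀s.B ⊔ ∃s.A)  ⇔  ((A ⊔ C) ⊓ (∃s.¬B ⊓ ∀s.¬A)) unsat w.r.t. T
   open: L(x₀) ⊇ {A, D, ¬B, ∀s.¬A, ∃s.¬B, …} (+ ∃-successors)
2. Hence (A ⊔ C) ⊑ (∀s.B ⊔ ∃s.A): not entailed.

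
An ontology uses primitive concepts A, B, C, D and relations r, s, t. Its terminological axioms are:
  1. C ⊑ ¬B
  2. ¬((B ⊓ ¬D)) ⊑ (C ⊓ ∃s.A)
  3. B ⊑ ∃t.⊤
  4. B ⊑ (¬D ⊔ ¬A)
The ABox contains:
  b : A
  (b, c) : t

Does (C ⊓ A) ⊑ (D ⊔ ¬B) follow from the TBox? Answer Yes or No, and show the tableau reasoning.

Yes

1. (C ⊓ A) ⊑ (D ⊔ ¬B)  ⇔  ((C ⊓ A) ⊓ (¬D ⊓ B)) unsat w.r.t. T
   all branches close; clash {B, ¬B} at x₀
2. Hence (C ⊓ A) ⊑ (D ⊔ ¬B): entailed.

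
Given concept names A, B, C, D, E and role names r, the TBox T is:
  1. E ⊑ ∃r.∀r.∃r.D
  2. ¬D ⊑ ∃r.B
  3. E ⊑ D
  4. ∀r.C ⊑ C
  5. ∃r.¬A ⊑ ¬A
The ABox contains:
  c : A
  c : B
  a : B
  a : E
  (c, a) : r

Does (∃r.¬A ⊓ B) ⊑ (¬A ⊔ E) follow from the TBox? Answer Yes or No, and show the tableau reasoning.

1. (∃r.¬A ⊓ B) ⊑ (¬A ⊔ E)  ⇔  ((∃r.¬A ⊓ B) ⊓ (A ⊓ ¬E)) unsat w.r.t. T
   all branches close; clash {A, ¬A} at x₀
2. Hence (∃r.¬A ⊓ B) ⊑ (¬A ⊔ E): entailed.

Yes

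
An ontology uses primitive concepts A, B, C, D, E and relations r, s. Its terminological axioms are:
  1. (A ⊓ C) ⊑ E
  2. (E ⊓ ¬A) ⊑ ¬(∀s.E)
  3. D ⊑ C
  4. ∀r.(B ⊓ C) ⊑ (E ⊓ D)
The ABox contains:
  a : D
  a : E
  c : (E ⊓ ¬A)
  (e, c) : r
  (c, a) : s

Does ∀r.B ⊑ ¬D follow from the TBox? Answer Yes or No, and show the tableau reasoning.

1. ∀r.B ⊑ ¬D  ⇔  (∀r.B ⊓ D) unsat w.r.t. T
   apply at x₀: D⊑C
   open: L(x₀) ⊇ {C, D, ¬A, ¬E, ∀r.B, …} (+ ∃-successors)
2. Hence ∀r.B ⊑ ¬D: not entailed.

No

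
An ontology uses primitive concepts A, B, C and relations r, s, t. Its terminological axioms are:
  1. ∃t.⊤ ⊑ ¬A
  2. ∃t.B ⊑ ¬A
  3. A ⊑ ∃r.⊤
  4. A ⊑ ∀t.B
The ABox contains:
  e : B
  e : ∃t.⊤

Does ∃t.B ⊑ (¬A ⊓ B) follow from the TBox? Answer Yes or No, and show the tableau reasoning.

1. ∃t.B ⊑ (¬A ⊓ B)  ⇔  (∃t.B ⊓ (A ⊔ ¬B)) unsat w.r.t. T
   apply at x₀: ∃t.B⊑¬A
   open: L(x₀) ⊇ {¬A, ¬B, ∃t.B} (+ ∃-successors)
2. Hence ∃t.B ⊑ (¬A ⊓ B): not entailed.

No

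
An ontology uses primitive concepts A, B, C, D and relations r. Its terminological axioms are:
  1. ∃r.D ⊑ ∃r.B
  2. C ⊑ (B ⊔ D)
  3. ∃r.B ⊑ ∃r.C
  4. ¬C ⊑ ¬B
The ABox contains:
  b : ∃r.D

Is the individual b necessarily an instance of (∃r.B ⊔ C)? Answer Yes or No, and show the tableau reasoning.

1. b : (∃r.B ⊔ C)?  L(b) = {∃r.D} ∪ {(∀r.¬B ⊓ ¬C)}
   clash {B, ¬B} at an ∃-successor — b ∈ (∃r.B ⊔ C)
2. Hence b : (∃r.B ⊔ C): entailed.

Yes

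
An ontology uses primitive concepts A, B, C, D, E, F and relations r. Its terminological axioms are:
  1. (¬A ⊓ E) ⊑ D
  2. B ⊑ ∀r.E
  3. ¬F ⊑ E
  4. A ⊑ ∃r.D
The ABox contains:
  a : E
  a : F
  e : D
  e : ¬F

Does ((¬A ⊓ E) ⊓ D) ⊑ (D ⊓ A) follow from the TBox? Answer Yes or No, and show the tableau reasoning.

1. ((¬A ⊓ E) ⊓ D) ⊑ (D ⊓ A)  ⇔  (((¬A ⊓ E) ⊓ D) ⊓ (¬D ⊔ ¬A)) unsat w.r.t. T
   open: L(x₀) ⊇ {D, E, ¬A, ¬B}
2. Hence ((¬A ⊓ E) ⊓ D) ⊑ (D ⊓ A): not entailed.

No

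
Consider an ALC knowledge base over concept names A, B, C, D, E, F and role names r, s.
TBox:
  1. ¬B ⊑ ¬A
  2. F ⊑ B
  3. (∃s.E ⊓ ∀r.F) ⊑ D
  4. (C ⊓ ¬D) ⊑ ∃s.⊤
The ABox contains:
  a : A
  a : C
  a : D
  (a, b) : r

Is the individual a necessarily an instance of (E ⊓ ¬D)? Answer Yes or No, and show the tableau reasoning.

No

1. a : (E ⊓ ¬D)?  L(a) = {A, C, D} ∪ {(¬E ⊔ D)}
   open: L(a) ⊇ {A, B, C, D} — a ∉ (E ⊓ ¬D) possible
2. Hence a : (E ⊓ ¬D): not entailed.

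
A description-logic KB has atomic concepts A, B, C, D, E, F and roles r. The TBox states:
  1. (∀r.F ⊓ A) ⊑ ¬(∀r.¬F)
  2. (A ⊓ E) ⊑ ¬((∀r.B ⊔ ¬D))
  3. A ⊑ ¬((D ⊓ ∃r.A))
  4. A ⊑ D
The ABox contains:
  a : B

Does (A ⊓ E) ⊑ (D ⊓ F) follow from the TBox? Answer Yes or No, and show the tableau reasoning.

No

1. (A ⊓ E) ⊑ (D ⊓ F)  ⇔  ((A ⊓ E) ⊓ (¬D ⊔ ¬F)) unsat w.r.t. T
   apply at x₀: (A ⊓ E)⊑¬((∀r.B ⊔ ¬D)); A⊑¬((D ⊓ ∃r.A)); A⊑D
   open: L(x₀) ⊇ {A, D, E, ¬F, ∀r.¬A, …} (+ ∃-successors)
2. Hence (A ⊓ E) ⊑ (D ⊓ F): not entailed.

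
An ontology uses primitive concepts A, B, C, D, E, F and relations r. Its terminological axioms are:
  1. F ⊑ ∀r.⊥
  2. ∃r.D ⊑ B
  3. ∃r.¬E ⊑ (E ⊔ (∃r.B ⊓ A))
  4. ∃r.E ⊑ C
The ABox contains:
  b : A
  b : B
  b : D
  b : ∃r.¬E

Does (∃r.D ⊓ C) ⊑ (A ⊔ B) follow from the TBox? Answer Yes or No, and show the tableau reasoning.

1. (∃r.D ⊓ C) ⊑ (A ⊔ B)  ⇔  ((∃r.D ⊓ C) ⊓ (¬A ⊓ ¬B)) unsat w.r.t. T
   all branches close; clash {B, ¬B} at x₀
2. Hence (∃r.D ⊓ C) ⊑ (A ⊔ B): entailed.

Yes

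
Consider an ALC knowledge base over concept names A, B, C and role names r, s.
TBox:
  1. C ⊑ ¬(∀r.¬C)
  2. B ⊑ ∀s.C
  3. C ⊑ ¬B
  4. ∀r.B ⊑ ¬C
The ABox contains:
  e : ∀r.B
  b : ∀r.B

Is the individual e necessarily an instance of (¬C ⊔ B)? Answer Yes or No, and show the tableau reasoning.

1. e : (¬C ⊔ B)?  L(e) = {∀r.B} ∪ {(C ⊓ ¬B)}
   clash {C, ¬C} at e — e ∈ (¬C ⊔ B)
2. Hence e : (¬C ⊔ B): entailed.

Yes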